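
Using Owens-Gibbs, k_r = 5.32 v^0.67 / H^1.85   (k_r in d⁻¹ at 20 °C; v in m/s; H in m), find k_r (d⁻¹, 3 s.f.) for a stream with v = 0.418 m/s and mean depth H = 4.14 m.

k_r ≈ 0.214 d⁻¹

k_r = 5.32 × 0.418^0.67 / 4.14^1.85 = 5.32 × 0.5574 / 13.85 = 0.2141 d⁻¹.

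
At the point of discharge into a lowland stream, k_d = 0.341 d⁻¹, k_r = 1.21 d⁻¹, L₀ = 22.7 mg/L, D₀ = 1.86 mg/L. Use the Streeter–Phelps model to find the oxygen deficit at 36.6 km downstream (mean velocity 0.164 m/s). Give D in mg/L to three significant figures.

D ≈ 3.38 mg/L

Travel time t = x/v = 36.6 km / (0.164 m/s) = 36600 m / 0.164 m/s = 223200 s = 2.583 d.
k_d L₀/(k_r−k_d) = 0.341×22.7/(1.21−0.341) = 7.741/0.8690 = 8.908 mg/L.
e^(−k_d t) = e^(−0.341×2.583) = 0.4145; e^(−k_r t) = e^(−1.21×2.583) = 0.04392.
D = 8.908 × (0.4145 − 0.04392) + 1.86 × 0.04392 = 3.301 + 0.08169 = 3.382 mg/L.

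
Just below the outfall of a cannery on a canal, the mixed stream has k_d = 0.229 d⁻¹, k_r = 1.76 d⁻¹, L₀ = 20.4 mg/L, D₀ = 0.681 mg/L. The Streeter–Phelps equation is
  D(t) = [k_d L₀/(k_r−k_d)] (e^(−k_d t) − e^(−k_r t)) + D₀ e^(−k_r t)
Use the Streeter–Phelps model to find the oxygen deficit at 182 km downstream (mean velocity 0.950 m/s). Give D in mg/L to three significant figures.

Travel time t = x/v = 182 km / (0.950 m/s) = 182000 m / 0.950 m/s = 191600 s = 2.217 d.
k_d L₀/(k_r−k_d) = 0.229×20.4/(1.76−0.229) = 4.672/1.531 = 3.051 mg/L.
e^(−k_d t) = e^(−0.229×2.217) = 0.6018; e^(−k_r t) = e^(−1.76×2.217) = 0.02019.
D = 3.051 × (0.6018 − 0.02019) + 0.681 × 0.02019 = 1.775 + 0.01375 = 1.789 mg/L.

D ≈ 1.79 mg/L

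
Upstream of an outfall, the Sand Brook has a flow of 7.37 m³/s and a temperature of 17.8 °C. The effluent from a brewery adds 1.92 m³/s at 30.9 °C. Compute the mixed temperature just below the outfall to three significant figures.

Flow-weighted mixing: C = (Q_r C_r + Q_w C_w)/(Q_r + Q_w)
= (7.37×17.8 + 1.92×30.9)/(7.37 + 1.92) = 190.5/9.290 = 20.51 °C.

20.5 °C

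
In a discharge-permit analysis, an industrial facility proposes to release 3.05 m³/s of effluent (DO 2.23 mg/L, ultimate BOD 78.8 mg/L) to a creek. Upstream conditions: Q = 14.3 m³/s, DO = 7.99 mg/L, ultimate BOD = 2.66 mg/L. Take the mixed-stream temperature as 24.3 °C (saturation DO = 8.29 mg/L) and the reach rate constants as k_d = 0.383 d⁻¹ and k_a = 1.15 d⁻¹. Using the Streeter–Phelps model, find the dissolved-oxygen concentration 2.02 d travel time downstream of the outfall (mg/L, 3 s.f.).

DO ≈ 5.25 mg/L

Mixed DO = (14.3×7.99 + 3.05×2.23)/(14.3+3.05) = 121.1/17.35 = 6.977 mg/L.
Mixed L₀ = (14.3×2.66 + 3.05×78.8)/(17.35) = 278.4/17.35 = 16.04 mg/L.
Initial deficit D₀ = C_s − DO₀ = 8.29 − 6.977 = 1.313 mg/L.
D(2.02) = [0.383×16.04/(1.15−0.383)](e^(−0.383×2.02) − e^(−1.15×2.02)) + 1.313 e^(−1.15×2.02)
= 8.012 × (0.4613 − 0.09798) + 1.313 × 0.09798 = 3.040 mg/L.
DO = 8.29 − 3.040 = 5.250 mg/L.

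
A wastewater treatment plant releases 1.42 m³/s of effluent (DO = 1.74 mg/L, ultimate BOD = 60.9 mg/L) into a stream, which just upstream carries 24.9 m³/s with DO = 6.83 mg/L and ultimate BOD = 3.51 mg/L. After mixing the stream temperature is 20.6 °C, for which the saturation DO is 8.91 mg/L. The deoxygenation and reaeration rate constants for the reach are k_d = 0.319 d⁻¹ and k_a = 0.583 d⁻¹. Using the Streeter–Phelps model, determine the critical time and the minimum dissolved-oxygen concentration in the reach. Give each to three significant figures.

Mixed DO = (24.9×6.83 + 1.42×1.74)/(24.9+1.42) = 172.5/26.32 = 6.555 mg/L.
Mixed L₀ = (24.9×3.51 + 1.42×60.9)/(26.32) = 173.9/26.32 = 6.606 mg/L.
Initial deficit D₀ = C_s − DO₀ = 8.91 − 6.555 = 2.355 mg/L.
t_c = (1/0.2640) ln[(0.583/0.319)(1 − 2.355×0.2640/(0.319×6.606))] = 3.788 × ln(1.289) = 0.9602 d.
D_c = (0.319/0.583) × 6.606 × e^(−0.319×0.9602) = 0.5472 × 6.606 × 0.7362 = 2.661 mg/L.
Minimum DO = 8.91 − 2.661 = 6.249 mg/L.

t_c ≈ 0.960 d; minimum DO ≈ 6.25 mg/L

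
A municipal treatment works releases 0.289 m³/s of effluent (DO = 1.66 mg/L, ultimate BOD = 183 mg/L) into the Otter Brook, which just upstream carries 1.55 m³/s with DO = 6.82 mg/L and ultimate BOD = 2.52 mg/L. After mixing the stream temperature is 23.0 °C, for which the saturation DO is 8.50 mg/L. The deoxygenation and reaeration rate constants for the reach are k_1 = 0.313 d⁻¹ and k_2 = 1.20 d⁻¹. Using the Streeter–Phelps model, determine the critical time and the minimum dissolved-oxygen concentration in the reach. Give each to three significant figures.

Mixed DO = (1.55×6.82 + 0.289×1.66)/(1.55+0.289) = 11.05/1.839 = 6.009 mg/L.
Mixed L₀ = (1.55×2.52 + 0.289×183)/(1.839) = 56.79/1.839 = 30.88 mg/L.
Initial deficit D₀ = C_s − DO₀ = 8.50 − 6.009 = 2.491 mg/L.
t_c = (1/0.8870) ln[(1.20/0.313)(1 − 2.491×0.8870/(0.313×30.88))] = 1.127 × ln(2.958) = 1.223 d.
D_c = (0.313/1.20) × 30.88 × e^(−0.313×1.223) = 0.2608 × 30.88 × 0.6821 = 5.494 mg/L.
Minimum DO = 8.50 − 5.494 = 3.006 mg/L.

t_c ≈ 1.22 d; minimum DO ≈ 3.01 mg/L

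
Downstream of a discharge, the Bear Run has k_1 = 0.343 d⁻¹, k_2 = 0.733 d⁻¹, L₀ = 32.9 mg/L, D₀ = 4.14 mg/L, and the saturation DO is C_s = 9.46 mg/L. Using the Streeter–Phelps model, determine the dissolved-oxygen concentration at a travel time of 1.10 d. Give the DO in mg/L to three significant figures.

DO ≈ 0.690 mg/L

k_1 L₀/(k_2−k_1) = 0.343×32.9/(0.733−0.343) = 11.28/0.3900 = 28.94 mg/L.
e^(−k_1 t) = e^(−0.343×1.100) = 0.6857; e^(−k_2 t) = e^(−0.733×1.100) = 0.4465.
D = 28.94 × (0.6857 − 0.4465) + 4.14 × 0.4465 = 6.921 + 1.849 = 8.770 mg/L.
DO = C_s − D = 9.46 − 8.770 = 0.6901 mg/L.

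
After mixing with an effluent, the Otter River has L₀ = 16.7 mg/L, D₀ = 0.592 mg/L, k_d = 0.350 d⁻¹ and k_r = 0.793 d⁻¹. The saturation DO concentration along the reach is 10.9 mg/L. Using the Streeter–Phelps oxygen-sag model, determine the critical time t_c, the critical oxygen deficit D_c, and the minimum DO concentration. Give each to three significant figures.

With k_r/k_d = 2.266 and 1 − D₀(k_r−k_d)/(k_d L₀) = 0.9551,
t_c = ln(2.266 × 0.9551) / (0.793 − 0.350) = ln(2.164) / 0.4430 = 0.7720/0.4430 = 1.743 d.
L(t_c) = L₀ e^(−k_d t_c) = 16.7 × 0.5434 = 9.075 mg/L, and at the critical point k_r D_c = k_d L, so D_c = (0.350/0.793) × 9.075 = 4.005 mg/L.
Minimum DO = C_s − D_c = 10.9 − 4.005 = 6.895 mg/L.

t_c ≈ 1.74 d; D_c ≈ 4.01 mg/L; min DO ≈ 6.89 mg/L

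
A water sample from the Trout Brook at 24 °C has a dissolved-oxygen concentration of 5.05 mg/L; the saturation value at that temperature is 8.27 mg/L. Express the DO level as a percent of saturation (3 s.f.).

% saturation = C/C_s × 100 = 5.05/8.27 × 100 = 61.1 %.

61.1 % saturation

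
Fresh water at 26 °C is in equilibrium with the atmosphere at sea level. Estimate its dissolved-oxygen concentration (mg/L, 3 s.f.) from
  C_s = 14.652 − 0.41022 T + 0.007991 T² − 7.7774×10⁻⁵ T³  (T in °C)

C_s = 14.652 − 0.41022×26 + 0.007991×26² − 7.7774×10⁻⁵×26³ = 8.021 mg/L.

C_s ≈ 8.02 mg/L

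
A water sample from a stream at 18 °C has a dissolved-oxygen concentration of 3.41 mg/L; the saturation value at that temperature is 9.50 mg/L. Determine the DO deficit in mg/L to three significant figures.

D ≈ 6.09 mg/L

D = C_s − C = 9.50 − 3.41 = 6.09 mg/L.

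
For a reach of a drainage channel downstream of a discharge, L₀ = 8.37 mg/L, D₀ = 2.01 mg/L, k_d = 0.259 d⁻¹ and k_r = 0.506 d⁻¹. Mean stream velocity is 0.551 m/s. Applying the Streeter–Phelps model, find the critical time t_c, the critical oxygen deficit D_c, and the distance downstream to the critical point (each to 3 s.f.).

t_c ≈ 1.66 d; D_c ≈ 2.79 mg/L; x_c ≈ 78.9 km

t_c = [1/(k_r−k_d)] ln[(k_r/k_d)(1 − D₀(k_r−k_d)/(k_d L₀))]
= [1/(0.506−0.259)] ln[(0.506/0.259)(1 − 2.01×0.2470/(0.259×8.37))]
= (1/0.2470) ln[1.954 × 0.7710] = 4.049 × ln(1.506) = 4.049 × 0.4096 = 1.658 d.
L(t_c) = L₀ e^(−k_d t_c) = 8.37 × 0.6508 = 5.447 mg/L, and at the critical point k_r D_c = k_d L, so D_c = (0.259/0.506) × 5.447 = 2.788 mg/L.
x_c = v t_c = 0.551 m/s × 1.658 d × 86400 s/d = 78950 m ≈ 78.9 km.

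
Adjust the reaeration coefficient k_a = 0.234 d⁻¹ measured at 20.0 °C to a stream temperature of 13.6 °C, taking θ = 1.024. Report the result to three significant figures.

k_a ≈ 0.201 d⁻¹

k_a(T₂) = k_a(T₁) · θ^(T₂−T₁) = 0.234 × 1.024^(13.6−20.0)
= 0.234 × 1.024^-6.40 = 0.234 × 0.8592 = 0.2010 d⁻¹.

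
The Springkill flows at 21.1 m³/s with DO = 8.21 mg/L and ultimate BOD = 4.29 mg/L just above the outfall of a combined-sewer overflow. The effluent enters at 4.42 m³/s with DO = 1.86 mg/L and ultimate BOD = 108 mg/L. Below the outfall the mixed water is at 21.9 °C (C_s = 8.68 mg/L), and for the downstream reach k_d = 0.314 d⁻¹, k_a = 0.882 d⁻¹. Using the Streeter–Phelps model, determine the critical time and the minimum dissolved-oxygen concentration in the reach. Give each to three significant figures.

Mixed DO = (21.1×8.21 + 4.42×1.86)/(21.1+4.42) = 181.5/25.52 = 7.110 mg/L.
Mixed L₀ = (21.1×4.29 + 4.42×108)/(25.52) = 567.9/25.52 = 22.25 mg/L.
Initial deficit D₀ = C_s − DO₀ = 8.68 − 7.110 = 1.570 mg/L.
t_c = (1/0.5680) ln[(0.882/0.314)(1 − 1.570×0.5680/(0.314×22.25))] = 1.761 × ln(2.450) = 1.578 d.
D_c = (0.314/0.882) × 22.25 × e^(−0.314×1.578) = 0.3560 × 22.25 × 0.6093 = 4.827 mg/L.
Minimum DO = 8.68 − 4.827 = 3.853 mg/L.

t_c ≈ 1.58 d; minimum DO ≈ 3.85 mg/L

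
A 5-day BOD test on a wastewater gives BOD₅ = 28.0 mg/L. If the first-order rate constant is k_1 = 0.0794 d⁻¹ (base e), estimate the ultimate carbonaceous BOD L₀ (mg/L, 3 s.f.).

L₀ ≈ 85.5 mg/L

BOD₅ = L₀(1 − e^(−5k_1)) ⇒ L₀ = BOD₅ / (1 − e^(−5×0.0794))
= 28.0 / (1 − 0.6723) = 28.0 / 0.3277 = 85.45 mg/L.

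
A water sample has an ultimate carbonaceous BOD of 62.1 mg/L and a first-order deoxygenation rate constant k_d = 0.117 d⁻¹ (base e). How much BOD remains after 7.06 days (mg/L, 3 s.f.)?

L ≈ 27.2 mg/L

L_t = L₀ e^(−k_d t) = 62.1 × e^(−0.117×7.06) = 62.1 × 0.4378 = 27.19 mg/L.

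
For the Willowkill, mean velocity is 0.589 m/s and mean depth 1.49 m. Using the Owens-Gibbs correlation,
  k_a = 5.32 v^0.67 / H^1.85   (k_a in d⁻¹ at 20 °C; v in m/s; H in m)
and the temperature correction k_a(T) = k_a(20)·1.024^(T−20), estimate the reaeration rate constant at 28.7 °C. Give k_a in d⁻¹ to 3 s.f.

k_a ≈ 2.19 d⁻¹

k_a(20) = 5.32 × 0.589^0.67 / 1.49^1.85 = 5.32 × 0.7014 / 2.091 = 1.784 d⁻¹.
k_a(28.7) = 1.784 × 1.024^(28.7−20) = 1.784 × 1.229 = 2.193 d⁻¹.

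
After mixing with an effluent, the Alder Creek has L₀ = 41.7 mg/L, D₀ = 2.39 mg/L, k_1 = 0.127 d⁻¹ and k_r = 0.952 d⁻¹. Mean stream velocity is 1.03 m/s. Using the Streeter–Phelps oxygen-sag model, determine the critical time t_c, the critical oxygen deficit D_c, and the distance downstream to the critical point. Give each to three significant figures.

At the critical point dD/dt = 0, so k_1 L₀ e^(−k_1 t) = k_r D. Substituting D(t) from the Streeter–Phelps equation and solving for t gives
t_c = ln[(k_r/k_1)(1 − D₀(k_r−k_1)/(k_1 L₀))] / (k_r−k_1).
Here k_r−k_1 = 0.8250 d⁻¹ and 1 − D₀(k_r−k_1)/(k_1 L₀) = 1 − 2.39×0.8250/(0.127×41.7) = 0.6277, so
t_c = ln(7.496 × 0.6277) / 0.8250 = 1.549 / 0.8250 = 1.877 d.
L(t_c) = L₀ e^(−k_1 t_c) = 41.7 × 0.7879 = 32.85 mg/L, and at the critical point k_r D_c = k_1 L, so D_c = (0.127/0.952) × 32.85 = 4.383 mg/L.
x_c = v t_c = 1.03 m/s × 1.877 d × 86400 s/d = 167100 m ≈ 167 km.

t_c ≈ 1.88 d; D_c ≈ 4.38 mg/L; x_c ≈ 167 km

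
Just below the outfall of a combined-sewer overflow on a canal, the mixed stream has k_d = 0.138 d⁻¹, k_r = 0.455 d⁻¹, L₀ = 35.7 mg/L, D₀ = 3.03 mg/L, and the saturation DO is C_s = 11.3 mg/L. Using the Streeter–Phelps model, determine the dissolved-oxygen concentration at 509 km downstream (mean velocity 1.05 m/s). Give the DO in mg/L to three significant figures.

DO ≈ 5.11 mg/L

Travel time t = x/v = 509 km / (1.05 m/s) = 509000 m / 1.05 m/s = 484800 s = 5.611 d.
k_d L₀/(k_r−k_d) = 0.138×35.7/(0.455−0.138) = 4.927/0.3170 = 15.54 mg/L.
e^(−k_d t) = e^(−0.138×5.611) = 0.4610; e^(−k_r t) = e^(−0.455×5.611) = 0.07786.
D = 15.54 × (0.4610 − 0.07786) + 3.03 × 0.07786 = 5.955 + 0.2359 = 6.191 mg/L.
DO = C_s − D = 11.3 − 6.191 = 5.109 mg/L.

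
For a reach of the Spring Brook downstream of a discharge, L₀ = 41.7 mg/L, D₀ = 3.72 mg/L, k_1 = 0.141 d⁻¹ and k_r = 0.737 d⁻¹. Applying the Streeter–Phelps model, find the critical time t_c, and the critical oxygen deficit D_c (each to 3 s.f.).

At the critical point dD/dt = 0, so k_1 L₀ e^(−k_1 t) = k_r D. Substituting D(t) from the Streeter–Phelps equation and solving for t gives
t_c = ln[(k_r/k_1)(1 − D₀(k_r−k_1)/(k_1 L₀))] / (k_r−k_1).
Here k_r−k_1 = 0.5960 d⁻¹ and 1 − D₀(k_r−k_1)/(k_1 L₀) = 1 − 3.72×0.5960/(0.141×41.7) = 0.6229, so
t_c = ln(5.227 × 0.6229) / 0.5960 = 1.180 / 0.5960 = 1.981 d.
D_c = (k_1/k_r) L₀ e^(−k_1 t_c) = (0.141/0.737) × 41.7 × e^(−0.141×1.981) = 0.1913 × 41.7 × 0.7563 = 6.034 mg/L.

t_c ≈ 1.98 d; D_c ≈ 6.03 mg/L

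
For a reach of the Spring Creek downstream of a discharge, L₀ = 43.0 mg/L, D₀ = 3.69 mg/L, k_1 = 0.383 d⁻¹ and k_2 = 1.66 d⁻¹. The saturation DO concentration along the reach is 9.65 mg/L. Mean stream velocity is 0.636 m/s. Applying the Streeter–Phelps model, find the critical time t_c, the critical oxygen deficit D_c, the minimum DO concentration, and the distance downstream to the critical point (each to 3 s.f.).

t_c ≈ 0.884 d; D_c ≈ 7.07 mg/L; min DO ≈ 2.58 mg/L; x_c ≈ 48.6 km

t_c = [1/(k_2−k_1)] ln[(k_2/k_1)(1 − D₀(k_2−k_1)/(k_1 L₀))]
= [1/(1.66−0.383)] ln[(1.66/0.383)(1 − 3.69×1.277/(0.383×43.0))]
= (1/1.277) ln[4.334 × 0.7139] = 0.7831 × ln(3.094) = 0.7831 × 1.129 = 0.8845 d.
D_c = (k_1/k_2) L₀ e^(−k_1 t_c) = (0.383/1.66) × 43.0 × e^(−0.383×0.8845) = 0.2307 × 43.0 × 0.7127 = 7.070 mg/L.
Minimum DO = C_s − D_c = 9.65 − 7.070 = 2.580 mg/L.
x_c = v t_c = 0.636 m/s × 0.8845 d × 86400 s/d = 48600 m ≈ 48.6 km.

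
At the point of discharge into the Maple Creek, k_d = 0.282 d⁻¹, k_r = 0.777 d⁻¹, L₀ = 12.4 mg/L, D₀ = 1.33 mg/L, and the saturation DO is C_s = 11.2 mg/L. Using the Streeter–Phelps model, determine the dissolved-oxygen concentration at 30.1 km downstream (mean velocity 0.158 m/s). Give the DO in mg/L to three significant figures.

Travel time t = x/v = 30.1 km / (0.158 m/s) = 30100 m / 0.158 m/s = 190500 s = 2.205 d.
k_d L₀/(k_r−k_d) = 0.282×12.4/(0.777−0.282) = 3.497/0.4950 = 7.064 mg/L.
e^(−k_d t) = e^(−0.282×2.205) = 0.5370; e^(−k_r t) = e^(−0.777×2.205) = 0.1803.
D = 7.064 × (0.5370 − 0.1803) + 1.33 × 0.1803 = 2.520 + 0.2398 = 2.760 mg/L.
DO = C_s − D = 11.2 − 2.760 = 8.440 mg/L.

DO ≈ 8.44 mg/L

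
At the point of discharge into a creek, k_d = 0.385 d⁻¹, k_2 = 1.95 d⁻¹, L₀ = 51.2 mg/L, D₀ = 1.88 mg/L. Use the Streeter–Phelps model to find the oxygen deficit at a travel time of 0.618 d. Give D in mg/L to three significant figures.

D ≈ 6.72 mg/L

k_d L₀/(k_2−k_d) = 0.385×51.2/(1.95−0.385) = 19.71/1.565 = 12.60 mg/L.
e^(−k_d t) = e^(−0.385×0.6180) = 0.7883; e^(−k_2 t) = e^(−1.95×0.6180) = 0.2997.
D = 12.60 × (0.7883 − 0.2997) + 1.88 × 0.2997 = 6.154 + 0.5634 = 6.717 mg/L.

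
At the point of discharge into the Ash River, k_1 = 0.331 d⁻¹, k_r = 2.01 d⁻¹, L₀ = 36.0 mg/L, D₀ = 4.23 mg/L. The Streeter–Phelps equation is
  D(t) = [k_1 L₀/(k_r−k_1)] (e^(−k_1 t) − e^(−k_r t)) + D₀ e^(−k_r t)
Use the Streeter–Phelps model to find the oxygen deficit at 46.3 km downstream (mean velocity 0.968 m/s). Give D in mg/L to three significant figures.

Travel time t = x/v = 46.3 km / (0.968 m/s) = 46300 m / 0.968 m/s = 47830 s = 0.5536 d.
k_1 L₀/(k_r−k_1) = 0.331×36.0/(2.01−0.331) = 11.92/1.679 = 7.097 mg/L.
e^(−k_1 t) = e^(−0.331×0.5536) = 0.8326; e^(−k_r t) = e^(−2.01×0.5536) = 0.3287.
D = 7.097 × (0.8326 − 0.3287) + 4.23 × 0.3287 = 3.576 + 1.390 = 4.967 mg/L.

D ≈ 4.97 mg/L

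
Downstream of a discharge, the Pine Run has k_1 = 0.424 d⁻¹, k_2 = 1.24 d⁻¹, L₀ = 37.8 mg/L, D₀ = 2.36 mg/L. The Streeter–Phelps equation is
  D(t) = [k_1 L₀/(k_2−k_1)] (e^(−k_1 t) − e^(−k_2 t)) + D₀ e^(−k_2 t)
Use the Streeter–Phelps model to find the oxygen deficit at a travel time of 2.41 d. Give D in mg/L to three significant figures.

k_1 L₀/(k_2−k_1) = 0.424×37.8/(1.24−0.424) = 16.03/0.8160 = 19.64 mg/L.
e^(−k_1 t) = e^(−0.424×2.410) = 0.3599; e^(−k_2 t) = e^(−1.24×2.410) = 0.05037.
D = 19.64 × (0.3599 − 0.05037) + 2.36 × 0.05037 = 6.080 + 0.1189 = 6.199 mg/L.

D ≈ 6.20 mg/L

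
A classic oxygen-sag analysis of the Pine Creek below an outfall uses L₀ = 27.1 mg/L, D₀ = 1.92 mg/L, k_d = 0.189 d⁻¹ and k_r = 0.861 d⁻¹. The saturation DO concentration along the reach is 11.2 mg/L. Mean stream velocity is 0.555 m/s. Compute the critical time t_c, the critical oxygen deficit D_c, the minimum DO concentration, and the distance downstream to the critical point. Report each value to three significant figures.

With k_r/k_d = 4.556 and 1 − D₀(k_r−k_d)/(k_d L₀) = 0.7481,
t_c = ln(4.556 × 0.7481) / (0.861 − 0.189) = ln(3.408) / 0.6720 = 1.226/0.6720 = 1.825 d.
D_c = (k_d/k_r) L₀ e^(−k_d t_c) = (0.189/0.861) × 27.1 × e^(−0.189×1.825) = 0.2195 × 27.1 × 0.7083 = 4.214 mg/L.
Minimum DO = C_s − D_c = 11.2 − 4.214 = 6.986 mg/L.
x_c = v t_c = 0.555 m/s × 1.825 d × 86400 s/d = 87490 m ≈ 87.5 km.

t_c ≈ 1.82 d; D_c ≈ 4.21 mg/L; min DO ≈ 6.99 mg/L; x_c ≈ 87.5 km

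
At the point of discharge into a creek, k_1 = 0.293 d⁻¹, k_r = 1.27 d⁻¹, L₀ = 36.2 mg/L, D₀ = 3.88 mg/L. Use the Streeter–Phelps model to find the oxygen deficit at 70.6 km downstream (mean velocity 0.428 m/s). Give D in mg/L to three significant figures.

Travel time t = x/v = 70.6 km / (0.428 m/s) = 70600 m / 0.428 m/s = 165000 s = 1.909 d.
k_1 L₀/(k_r−k_1) = 0.293×36.2/(1.27−0.293) = 10.61/0.9770 = 10.86 mg/L.
e^(−k_1 t) = e^(−0.293×1.909) = 0.5716; e^(−k_r t) = e^(−1.27×1.909) = 0.08851.
D = 10.86 × (0.5716 − 0.08851) + 3.88 × 0.08851 = 5.244 + 0.3434 = 5.588 mg/L.

D ≈ 5.59 mg/L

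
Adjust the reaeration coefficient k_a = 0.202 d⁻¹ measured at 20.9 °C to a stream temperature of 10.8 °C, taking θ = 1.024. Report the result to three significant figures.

k_a ≈ 0.159 d⁻¹

k_a(T₂) = k_a(T₁) · θ^(T₂−T₁) = 0.202 × 1.024^(10.8−20.9)
= 0.202 × 1.024^-10.1 = 0.202 × 0.7870 = 0.1590 d⁻¹.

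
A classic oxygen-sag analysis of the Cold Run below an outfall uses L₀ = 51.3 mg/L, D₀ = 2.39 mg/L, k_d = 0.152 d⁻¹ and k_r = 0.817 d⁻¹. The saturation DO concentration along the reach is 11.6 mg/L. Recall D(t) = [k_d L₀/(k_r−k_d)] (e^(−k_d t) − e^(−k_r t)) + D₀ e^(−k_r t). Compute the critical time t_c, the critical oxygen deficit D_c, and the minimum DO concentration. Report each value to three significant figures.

With k_r/k_d = 5.375 and 1 − D₀(k_r−k_d)/(k_d L₀) = 0.7962,
t_c = ln(5.375 × 0.7962) / (0.817 − 0.152) = ln(4.279) / 0.6650 = 1.454/0.6650 = 2.186 d.
L(t_c) = L₀ e^(−k_d t_c) = 51.3 × 0.7173 = 36.80 mg/L, and at the critical point k_r D_c = k_d L, so D_c = (0.152/0.817) × 36.80 = 6.846 mg/L.
Minimum DO = C_s − D_c = 11.6 − 6.846 = 4.754 mg/L.

t_c ≈ 2.19 d; D_c ≈ 6.85 mg/L; min DO ≈ 4.75 mg/L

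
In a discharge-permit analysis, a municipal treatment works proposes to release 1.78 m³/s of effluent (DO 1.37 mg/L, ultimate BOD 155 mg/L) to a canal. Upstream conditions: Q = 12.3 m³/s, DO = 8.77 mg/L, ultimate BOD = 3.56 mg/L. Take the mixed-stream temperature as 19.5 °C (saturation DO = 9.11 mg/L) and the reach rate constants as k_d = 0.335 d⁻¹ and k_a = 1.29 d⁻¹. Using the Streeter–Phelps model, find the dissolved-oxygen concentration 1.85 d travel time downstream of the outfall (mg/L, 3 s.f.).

DO ≈ 5.44 mg/L

Mixed DO = (12.3×8.77 + 1.78×1.37)/(12.3+1.78) = 110.3/14.08 = 7.834 mg/L.
Mixed L₀ = (12.3×3.56 + 1.78×155)/(14.08) = 319.7/14.08 = 22.71 mg/L.
Initial deficit D₀ = C_s − DO₀ = 9.11 − 7.834 = 1.276 mg/L.
D(1.85) = [0.335×22.71/(1.29−0.335)](e^(−0.335×1.85) − e^(−1.29×1.85)) + 1.276 e^(−1.29×1.85)
= 7.965 × (0.5381 − 0.09195) + 1.276 × 0.09195 = 3.671 mg/L.
DO = 9.11 − 3.671 = 5.439 mg/L.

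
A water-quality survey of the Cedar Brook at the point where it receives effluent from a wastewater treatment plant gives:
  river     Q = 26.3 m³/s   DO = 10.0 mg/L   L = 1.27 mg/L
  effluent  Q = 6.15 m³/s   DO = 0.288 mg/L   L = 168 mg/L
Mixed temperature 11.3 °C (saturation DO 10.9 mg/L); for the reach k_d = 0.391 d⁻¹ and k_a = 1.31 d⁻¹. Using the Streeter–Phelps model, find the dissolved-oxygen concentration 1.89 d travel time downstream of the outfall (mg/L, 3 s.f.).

DO ≈ 5.17 mg/L

Mixed DO = (26.3×10.0 + 6.15×0.288)/(26.3+6.15) = 264.8/32.45 = 8.159 mg/L.
Mixed L₀ = (26.3×1.27 + 6.15×168)/(32.45) = 1067/32.45 = 32.87 mg/L.
Initial deficit D₀ = C_s − DO₀ = 10.9 − 8.159 = 2.741 mg/L.
D(1.89) = [0.391×32.87/(1.31−0.391)](e^(−0.391×1.89) − e^(−1.31×1.89)) + 2.741 e^(−1.31×1.89)
= 13.98 × (0.4776 − 0.08409) + 2.741 × 0.08409 = 5.733 mg/L.
DO = 10.9 − 5.733 = 5.167 mg/L.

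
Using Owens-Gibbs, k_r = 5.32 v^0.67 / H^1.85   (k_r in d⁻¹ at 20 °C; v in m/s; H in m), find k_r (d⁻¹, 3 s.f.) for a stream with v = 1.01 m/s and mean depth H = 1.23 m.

k_r ≈ 3.65 d⁻¹

k_r = 5.32 × 1.01^0.67 / 1.23^1.85 = 5.32 × 1.007 / 1.467 = 3.652 d⁻¹.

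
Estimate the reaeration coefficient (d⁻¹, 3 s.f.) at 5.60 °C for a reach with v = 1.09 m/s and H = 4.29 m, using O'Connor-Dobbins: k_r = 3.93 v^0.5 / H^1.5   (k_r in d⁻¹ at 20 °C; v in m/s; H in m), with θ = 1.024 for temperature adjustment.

k_r ≈ 0.328 d⁻¹

k_r(20) = 3.93 × 1.09^0.5 / 4.29^1.5 = 3.93 × 1.044 / 8.886 = 0.4618 d⁻¹.
k_r(5.60) = 0.4618 × 1.024^(5.60−20) = 0.4618 × 0.7107 = 0.3282 d⁻¹.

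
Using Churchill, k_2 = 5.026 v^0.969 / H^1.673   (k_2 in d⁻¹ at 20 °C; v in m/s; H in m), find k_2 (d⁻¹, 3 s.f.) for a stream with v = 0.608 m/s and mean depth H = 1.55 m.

k_2 = 5.026 × 0.608^0.969 / 1.55^1.673 = 5.026 × 0.6175 / 2.082 = 1.491 d⁻¹.

k_2 ≈ 1.49 d⁻¹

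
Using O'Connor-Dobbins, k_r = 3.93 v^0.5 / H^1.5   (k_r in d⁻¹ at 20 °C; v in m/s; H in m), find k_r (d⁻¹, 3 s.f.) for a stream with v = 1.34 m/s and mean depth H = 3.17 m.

k_r = 3.93 × 1.34^0.5 / 3.17^1.5 = 3.93 × 1.158 / 5.644 = 0.8060 d⁻¹.

k_r ≈ 0.806 d⁻¹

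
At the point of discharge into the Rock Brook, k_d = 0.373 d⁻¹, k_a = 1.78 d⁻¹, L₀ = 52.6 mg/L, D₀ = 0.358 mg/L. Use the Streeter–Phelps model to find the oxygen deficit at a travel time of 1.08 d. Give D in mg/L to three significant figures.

k_d L₀/(k_a−k_d) = 0.373×52.6/(1.78−0.373) = 19.62/1.407 = 13.94 mg/L.
e^(−k_d t) = e^(−0.373×1.080) = 0.6684; e^(−k_a t) = e^(−1.78×1.080) = 0.1463.
D = 13.94 × (0.6684 − 0.1463) + 0.358 × 0.1463 = 7.281 + 0.05236 = 7.334 mg/L.

D ≈ 7.33 mg/L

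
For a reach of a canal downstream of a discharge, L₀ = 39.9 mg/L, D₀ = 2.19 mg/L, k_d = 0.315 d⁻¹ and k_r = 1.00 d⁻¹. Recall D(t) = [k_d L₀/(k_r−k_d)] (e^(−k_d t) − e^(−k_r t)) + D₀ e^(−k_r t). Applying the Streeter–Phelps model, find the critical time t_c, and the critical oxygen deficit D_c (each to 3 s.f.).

t_c = [1/(k_r−k_d)] ln[(k_r/k_d)(1 − D₀(k_r−k_d)/(k_d L₀))]
= [1/(1.00−0.315)] ln[(1.00/0.315)(1 − 2.19×0.6850/(0.315×39.9))]
= (1/0.6850) ln[3.175 × 0.8806] = 1.460 × ln(2.796) = 1.460 × 1.028 = 1.501 d.
L(t_c) = L₀ e^(−k_d t_c) = 39.9 × 0.6233 = 24.87 mg/L, and at the critical point k_r D_c = k_d L, so D_c = (0.315/1.00) × 24.87 = 7.834 mg/L.

t_c ≈ 1.50 d; D_c ≈ 7.83 mg/L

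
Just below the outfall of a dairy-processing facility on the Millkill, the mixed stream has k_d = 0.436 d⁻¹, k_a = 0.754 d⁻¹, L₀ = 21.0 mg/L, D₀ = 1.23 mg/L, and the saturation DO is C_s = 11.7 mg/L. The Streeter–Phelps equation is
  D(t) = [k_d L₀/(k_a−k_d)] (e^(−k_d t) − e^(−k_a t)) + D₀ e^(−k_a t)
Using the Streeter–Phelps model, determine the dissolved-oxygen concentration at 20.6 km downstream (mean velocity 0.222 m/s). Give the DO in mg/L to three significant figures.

DO ≈ 5.94 mg/L

Travel time t = x/v = 20.6 km / (0.222 m/s) = 20600 m / 0.222 m/s = 92790 s = 1.074 d.
k_d L₀/(k_a−k_d) = 0.436×21.0/(0.754−0.436) = 9.156/0.3180 = 28.79 mg/L.
e^(−k_d t) = e^(−0.436×1.074) = 0.6261; e^(−k_a t) = e^(−0.754×1.074) = 0.4450.
D = 28.79 × (0.6261 − 0.4450) + 1.23 × 0.4450 = 5.215 + 0.5473 = 5.763 mg/L.
DO = C_s − D = 11.7 − 5.763 = 5.937 mg/L.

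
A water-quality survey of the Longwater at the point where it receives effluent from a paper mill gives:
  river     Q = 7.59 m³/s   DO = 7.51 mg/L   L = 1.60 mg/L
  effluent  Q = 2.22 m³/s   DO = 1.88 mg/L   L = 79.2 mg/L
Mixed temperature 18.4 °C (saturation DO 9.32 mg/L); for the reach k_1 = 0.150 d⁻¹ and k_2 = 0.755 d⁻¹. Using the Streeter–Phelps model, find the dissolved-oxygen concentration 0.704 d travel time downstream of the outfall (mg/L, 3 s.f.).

Mixed DO = (7.59×7.51 + 2.22×1.88)/(7.59+2.22) = 61.17/9.810 = 6.236 mg/L.
Mixed L₀ = (7.59×1.60 + 2.22×79.2)/(9.810) = 188.0/9.810 = 19.16 mg/L.
Initial deficit D₀ = C_s − DO₀ = 9.32 − 6.236 = 3.084 mg/L.
D(0.704) = [0.150×19.16/(0.755−0.150)](e^(−0.150×0.704) − e^(−0.755×0.704)) + 3.084 e^(−0.755×0.704)
= 4.751 × (0.8998 − 0.5877) + 3.084 × 0.5877 = 3.295 mg/L.
DO = 9.32 − 3.295 = 6.025 mg/L.

DO ≈ 6.02 mg/L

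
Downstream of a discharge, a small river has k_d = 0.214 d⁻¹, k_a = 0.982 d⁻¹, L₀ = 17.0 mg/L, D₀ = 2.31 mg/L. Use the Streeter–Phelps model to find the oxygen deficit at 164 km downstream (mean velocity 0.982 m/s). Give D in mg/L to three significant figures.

D ≈ 2.77 mg/L

Travel time t = x/v = 164 km / (0.982 m/s) = 164000 m / 0.982 m/s = 167000 s = 1.933 d.
k_d L₀/(k_a−k_d) = 0.214×17.0/(0.982−0.214) = 3.638/0.7680 = 4.737 mg/L.
e^(−k_d t) = e^(−0.214×1.933) = 0.6612; e^(−k_a t) = e^(−0.982×1.933) = 0.1498.
D = 4.737 × (0.6612 − 0.1498) + 2.31 × 0.1498 = 2.422 + 0.3461 = 2.769 mg/L.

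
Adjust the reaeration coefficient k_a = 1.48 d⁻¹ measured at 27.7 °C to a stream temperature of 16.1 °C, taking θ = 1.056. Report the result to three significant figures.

k_a ≈ 0.787 d⁻¹

k_a(T₂) = k_a(T₁) · θ^(T₂−T₁) = 1.48 × 1.056^(16.1−27.7)
= 1.48 × 1.056^-11.6 = 1.48 × 0.5315 = 0.7866 d⁻¹.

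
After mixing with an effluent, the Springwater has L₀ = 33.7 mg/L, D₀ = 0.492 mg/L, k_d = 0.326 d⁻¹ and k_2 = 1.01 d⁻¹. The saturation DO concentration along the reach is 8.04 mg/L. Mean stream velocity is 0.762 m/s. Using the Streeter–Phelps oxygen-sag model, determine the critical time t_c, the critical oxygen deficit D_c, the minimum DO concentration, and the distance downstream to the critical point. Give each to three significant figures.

At the critical point dD/dt = 0, so k_d L₀ e^(−k_d t) = k_2 D. Substituting D(t) from the Streeter–Phelps equation and solving for t gives
t_c = ln[(k_2/k_d)(1 − D₀(k_2−k_d)/(k_d L₀))] / (k_2−k_d).
Here k_2−k_d = 0.6840 d⁻¹ and 1 − D₀(k_2−k_d)/(k_d L₀) = 1 − 0.492×0.6840/(0.326×33.7) = 0.9694, so
t_c = ln(3.098 × 0.9694) / 0.6840 = 1.100 / 0.6840 = 1.608 d.
D_c = (k_d/k_2) L₀ e^(−k_d t_c) = (0.326/1.01) × 33.7 × e^(−0.326×1.608) = 0.3228 × 33.7 × 0.5921 = 6.440 mg/L.
Minimum DO = C_s − D_c = 8.04 − 6.440 = 1.600 mg/L.
x_c = v t_c = 0.762 m/s × 1.608 d × 86400 s/d = 105800 m ≈ 106 km.

t_c ≈ 1.61 d; D_c ≈ 6.44 mg/L; min DO ≈ 1.60 mg/L; x_c ≈ 106 km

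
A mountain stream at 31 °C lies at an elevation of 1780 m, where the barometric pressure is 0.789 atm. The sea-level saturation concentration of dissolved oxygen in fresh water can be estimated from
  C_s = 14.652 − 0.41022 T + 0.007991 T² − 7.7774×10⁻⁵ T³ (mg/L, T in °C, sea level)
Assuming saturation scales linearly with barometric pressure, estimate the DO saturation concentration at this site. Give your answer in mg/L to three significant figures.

At sea level: C_s = 14.652 − 0.41022×31 + 0.007991×31² − 7.7774×10⁻⁵×31³ = 7.298 mg/L.
Pressure correction: C_s' = 7.298 × 0.789 = 5.758 mg/L.

C_s ≈ 5.76 mg/L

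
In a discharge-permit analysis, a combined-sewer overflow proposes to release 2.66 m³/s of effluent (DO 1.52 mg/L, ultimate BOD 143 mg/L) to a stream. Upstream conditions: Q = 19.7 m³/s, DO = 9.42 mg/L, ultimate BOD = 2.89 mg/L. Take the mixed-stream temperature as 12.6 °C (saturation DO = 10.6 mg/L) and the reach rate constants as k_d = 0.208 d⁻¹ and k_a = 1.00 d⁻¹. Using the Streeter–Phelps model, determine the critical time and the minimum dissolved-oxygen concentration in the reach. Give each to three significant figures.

t_c ≈ 1.31 d; minimum DO ≈ 7.50 mg/L

Mixed DO = (19.7×9.42 + 2.66×1.52)/(19.7+2.66) = 189.6/22.36 = 8.480 mg/L.
Mixed L₀ = (19.7×2.89 + 2.66×143)/(22.36) = 437.3/22.36 = 19.56 mg/L.
Initial deficit D₀ = C_s − DO₀ = 10.6 − 8.480 = 2.120 mg/L.
t_c = (1/0.7920) ln[(1.00/0.208)(1 − 2.120×0.7920/(0.208×19.56))] = 1.263 × ln(2.824) = 1.311 d.
D_c = (0.208/1.00) × 19.56 × e^(−0.208×1.311) = 0.2080 × 19.56 × 0.7614 = 3.097 mg/L.
Minimum DO = 10.6 − 3.097 = 7.503 mg/L.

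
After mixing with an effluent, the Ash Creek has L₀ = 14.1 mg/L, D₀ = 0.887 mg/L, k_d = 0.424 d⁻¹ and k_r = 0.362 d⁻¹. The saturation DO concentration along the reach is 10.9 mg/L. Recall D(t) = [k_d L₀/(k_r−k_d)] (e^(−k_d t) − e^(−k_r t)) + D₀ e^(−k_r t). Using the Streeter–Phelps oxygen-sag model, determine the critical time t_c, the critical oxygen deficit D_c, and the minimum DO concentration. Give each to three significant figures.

t_c ≈ 2.40 d; D_c ≈ 5.96 mg/L; min DO ≈ 4.94 mg/L

At the critical point dD/dt = 0, so k_d L₀ e^(−k_d t) = k_r D. Substituting D(t) from the Streeter–Phelps equation and solving for t gives
t_c = ln[(k_r/k_d)(1 − D₀(k_r−k_d)/(k_d L₀))] / (k_r−k_d).
Here k_r−k_d = -0.06200 d⁻¹ and 1 − D₀(k_r−k_d)/(k_d L₀) = 1 − 0.887×-0.06200/(0.424×14.1) = 1.009, so
t_c = ln(0.8538 × 1.009) / -0.06200 = -0.1489 / -0.06200 = 2.402 d.
L(t_c) = L₀ e^(−k_d t_c) = 14.1 × 0.3611 = 5.092 mg/L, and at the critical point k_r D_c = k_d L, so D_c = (0.424/0.362) × 5.092 = 5.964 mg/L.
Minimum DO = C_s − D_c = 10.9 − 5.964 = 4.936 mg/L.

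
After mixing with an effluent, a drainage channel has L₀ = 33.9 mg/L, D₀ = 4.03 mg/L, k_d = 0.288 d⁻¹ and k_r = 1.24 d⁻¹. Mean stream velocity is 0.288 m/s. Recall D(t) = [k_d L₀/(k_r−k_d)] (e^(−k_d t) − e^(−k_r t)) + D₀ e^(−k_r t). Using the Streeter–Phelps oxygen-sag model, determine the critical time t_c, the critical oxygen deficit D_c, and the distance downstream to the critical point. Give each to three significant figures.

t_c ≈ 1.01 d; D_c ≈ 5.89 mg/L; x_c ≈ 25.1 km

t_c = [1/(k_r−k_d)] ln[(k_r/k_d)(1 − D₀(k_r−k_d)/(k_d L₀))]
= [1/(1.24−0.288)] ln[(1.24/0.288)(1 − 4.03×0.9520/(0.288×33.9))]
= (1/0.9520) ln[4.306 × 0.6070] = 1.050 × ln(2.614) = 1.050 × 0.9607 = 1.009 d.
L(t_c) = L₀ e^(−k_d t_c) = 33.9 × 0.7478 = 25.35 mg/L, and at the critical point k_r D_c = k_d L, so D_c = (0.288/1.24) × 25.35 = 5.888 mg/L.
x_c = v t_c = 0.288 m/s × 1.009 d × 86400 s/d = 25110 m ≈ 25.1 km.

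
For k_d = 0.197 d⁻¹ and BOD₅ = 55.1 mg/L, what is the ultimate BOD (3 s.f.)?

BOD₅ = L₀(1 − e^(−5k_d)) ⇒ L₀ = BOD₅ / (1 − e^(−5×0.197))
= 55.1 / (1 − 0.3734) = 55.1 / 0.6266 = 87.94 mg/L.

L₀ ≈ 87.9 mg/L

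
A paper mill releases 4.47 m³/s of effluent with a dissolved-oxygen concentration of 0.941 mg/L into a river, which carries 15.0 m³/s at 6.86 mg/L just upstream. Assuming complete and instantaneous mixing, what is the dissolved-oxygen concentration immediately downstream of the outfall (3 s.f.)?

5.50 mg/L

Flow-weighted mixing: C = (Q_r C_r + Q_w C_w)/(Q_r + Q_w)
= (15.0×6.86 + 4.47×0.941)/(15.0 + 4.47) = 107.1/19.47 = 5.501 mg/L.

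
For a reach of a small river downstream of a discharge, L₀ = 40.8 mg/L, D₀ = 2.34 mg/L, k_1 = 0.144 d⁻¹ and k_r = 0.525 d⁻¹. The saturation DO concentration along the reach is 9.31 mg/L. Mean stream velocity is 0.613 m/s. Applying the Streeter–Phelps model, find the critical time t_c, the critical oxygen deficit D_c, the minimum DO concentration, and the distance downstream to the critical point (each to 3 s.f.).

t_c ≈ 2.96 d; D_c ≈ 7.30 mg/L; min DO ≈ 2.01 mg/L; x_c ≈ 157 km

At the critical point dD/dt = 0, so k_1 L₀ e^(−k_1 t) = k_r D. Substituting D(t) from the Streeter–Phelps equation and solving for t gives
t_c = ln[(k_r/k_1)(1 − D₀(k_r−k_1)/(k_1 L₀))] / (k_r−k_1).
Here k_r−k_1 = 0.3810 d⁻¹ and 1 − D₀(k_r−k_1)/(k_1 L₀) = 1 − 2.34×0.3810/(0.144×40.8) = 0.8483, so
t_c = ln(3.646 × 0.8483) / 0.3810 = 1.129 / 0.3810 = 2.963 d.
L(t_c) = L₀ e^(−k_1 t_c) = 40.8 × 0.6527 = 26.63 mg/L, and at the critical point k_r D_c = k_1 L, so D_c = (0.144/0.525) × 26.63 = 7.304 mg/L.
Minimum DO = C_s − D_c = 9.31 − 7.304 = 2.006 mg/L.
x_c = v t_c = 0.613 m/s × 2.963 d × 86400 s/d = 156900 m ≈ 157 km.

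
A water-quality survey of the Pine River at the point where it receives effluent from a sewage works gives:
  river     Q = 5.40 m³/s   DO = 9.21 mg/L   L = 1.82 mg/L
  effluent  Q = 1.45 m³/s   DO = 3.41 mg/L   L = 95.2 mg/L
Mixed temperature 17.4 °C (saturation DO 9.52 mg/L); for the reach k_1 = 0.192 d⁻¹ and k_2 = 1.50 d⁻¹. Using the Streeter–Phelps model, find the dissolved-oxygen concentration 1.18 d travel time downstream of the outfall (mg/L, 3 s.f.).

Mixed DO = (5.40×9.21 + 1.45×3.41)/(5.40+1.45) = 54.68/6.850 = 7.982 mg/L.
Mixed L₀ = (5.40×1.82 + 1.45×95.2)/(6.850) = 147.9/6.850 = 21.59 mg/L.
Initial deficit D₀ = C_s − DO₀ = 9.52 − 7.982 = 1.538 mg/L.
D(1.18) = [0.192×21.59/(1.50−0.192)](e^(−0.192×1.18) − e^(−1.50×1.18)) + 1.538 e^(−1.50×1.18)
= 3.169 × (0.7973 − 0.1703) + 1.538 × 0.1703 = 2.248 mg/L.
DO = 9.52 − 2.248 = 7.272 mg/L.

DO ≈ 7.27 mg/L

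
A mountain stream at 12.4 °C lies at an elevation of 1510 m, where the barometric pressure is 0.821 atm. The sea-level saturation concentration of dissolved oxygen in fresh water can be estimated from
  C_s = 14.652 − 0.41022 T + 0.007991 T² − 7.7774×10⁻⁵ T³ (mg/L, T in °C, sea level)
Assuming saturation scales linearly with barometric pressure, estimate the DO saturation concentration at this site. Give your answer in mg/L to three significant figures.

C_s ≈ 8.74 mg/L

At sea level: C_s = 14.652 − 0.41022×12.4 + 0.007991×12.4² − 7.7774×10⁻⁵×12.4³ = 10.65 mg/L.
Pressure correction: C_s' = 10.65 × 0.821 = 8.740 mg/L.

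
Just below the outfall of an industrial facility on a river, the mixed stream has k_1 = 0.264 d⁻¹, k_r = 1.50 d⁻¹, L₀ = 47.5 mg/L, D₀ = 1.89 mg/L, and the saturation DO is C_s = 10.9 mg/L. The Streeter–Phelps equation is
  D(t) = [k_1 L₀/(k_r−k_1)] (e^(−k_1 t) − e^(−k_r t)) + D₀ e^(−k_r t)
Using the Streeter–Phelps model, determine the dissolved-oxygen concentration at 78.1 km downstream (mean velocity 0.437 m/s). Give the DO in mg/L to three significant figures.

DO ≈ 5.39 mg/L

Travel time t = x/v = 78.1 km / (0.437 m/s) = 78100 m / 0.437 m/s = 178700 s = 2.069 d.
k_1 L₀/(k_r−k_1) = 0.264×47.5/(1.50−0.264) = 12.54/1.236 = 10.15 mg/L.
e^(−k_1 t) = e^(−0.264×2.069) = 0.5792; e^(−k_r t) = e^(−1.50×2.069) = 0.04493.
D = 10.15 × (0.5792 − 0.04493) + 1.89 × 0.04493 = 5.421 + 0.08491 = 5.506 mg/L.
DO = C_s − D = 10.9 − 5.506 = 5.394 mg/L.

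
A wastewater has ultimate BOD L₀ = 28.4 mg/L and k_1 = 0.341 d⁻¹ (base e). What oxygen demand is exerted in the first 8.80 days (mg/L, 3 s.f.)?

y_t = L₀(1 − e^(−k_1 t)) = 28.4 × (1 − e^(−0.341×8.80))
= 28.4 × (1 − 0.04975) = 28.4 × 0.9503 = 26.99 mg/L.

y ≈ 27.0 mg/L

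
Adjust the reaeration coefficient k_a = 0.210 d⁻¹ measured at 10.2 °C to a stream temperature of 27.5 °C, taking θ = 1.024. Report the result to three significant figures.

k_a ≈ 0.317 d⁻¹

k_a(T₂) = k_a(T₁) · θ^(T₂−T₁) = 0.210 × 1.024^(27.5−10.2)
= 0.210 × 1.024^17.3 = 0.210 × 1.507 = 0.3165 d⁻¹.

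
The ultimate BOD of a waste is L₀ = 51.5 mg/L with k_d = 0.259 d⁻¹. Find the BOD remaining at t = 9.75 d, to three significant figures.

L_t = L₀ e^(−k_d t) = 51.5 × e^(−0.259×9.75) = 51.5 × 0.08004 = 4.122 mg/L.

L ≈ 4.12 mg/L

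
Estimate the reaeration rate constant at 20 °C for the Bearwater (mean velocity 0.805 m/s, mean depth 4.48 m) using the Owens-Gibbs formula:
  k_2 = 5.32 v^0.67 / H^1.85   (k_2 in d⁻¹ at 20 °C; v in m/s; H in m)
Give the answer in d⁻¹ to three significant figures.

k_2 = 5.32 × 0.805^0.67 / 4.48^1.85 = 5.32 × 0.8647 / 16.03 = 0.2870 d⁻¹.

k_2 ≈ 0.287 d⁻¹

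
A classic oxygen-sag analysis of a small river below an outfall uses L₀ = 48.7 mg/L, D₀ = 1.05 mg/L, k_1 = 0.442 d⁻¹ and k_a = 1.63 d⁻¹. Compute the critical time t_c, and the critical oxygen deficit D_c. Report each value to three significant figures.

t_c ≈ 1.05 d; D_c ≈ 8.31 mg/L

t_c = [1/(k_a−k_1)] ln[(k_a/k_1)(1 − D₀(k_a−k_1)/(k_1 L₀))]
= [1/(1.63−0.442)] ln[(1.63/0.442)(1 − 1.05×1.188/(0.442×48.7))]
= (1/1.188) ln[3.688 × 0.9420] = 0.8418 × ln(3.474) = 0.8418 × 1.245 = 1.048 d.
L(t_c) = L₀ e^(−k_1 t_c) = 48.7 × 0.6292 = 30.64 mg/L, and at the critical point k_a D_c = k_1 L, so D_c = (0.442/1.63) × 30.64 = 8.309 mg/L.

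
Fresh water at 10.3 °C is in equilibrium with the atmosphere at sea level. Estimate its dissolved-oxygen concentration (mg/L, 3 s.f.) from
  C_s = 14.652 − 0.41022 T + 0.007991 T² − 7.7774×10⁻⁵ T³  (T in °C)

C_s ≈ 11.2 mg/L

C_s = 14.652 − 0.41022×10.3 + 0.007991×10.3² − 7.7774×10⁻⁵×10.3³ = 11.19 mg/L.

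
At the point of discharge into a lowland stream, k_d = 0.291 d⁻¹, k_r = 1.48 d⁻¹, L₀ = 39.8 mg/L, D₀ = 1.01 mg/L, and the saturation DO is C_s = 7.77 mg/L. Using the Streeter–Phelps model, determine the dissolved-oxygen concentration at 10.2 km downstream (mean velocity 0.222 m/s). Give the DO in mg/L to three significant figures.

DO ≈ 3.40 mg/L

Travel time t = x/v = 10.2 km / (0.222 m/s) = 10200 m / 0.222 m/s = 45950 s = 0.5318 d.
k_d L₀/(k_r−k_d) = 0.291×39.8/(1.48−0.291) = 11.58/1.189 = 9.741 mg/L.
e^(−k_d t) = e^(−0.291×0.5318) = 0.8566; e^(−k_r t) = e^(−1.48×0.5318) = 0.4552.
D = 9.741 × (0.8566 − 0.4552) + 1.01 × 0.4552 = 3.910 + 0.4597 = 4.370 mg/L.
DO = C_s − D = 7.77 − 4.370 = 3.400 mg/L.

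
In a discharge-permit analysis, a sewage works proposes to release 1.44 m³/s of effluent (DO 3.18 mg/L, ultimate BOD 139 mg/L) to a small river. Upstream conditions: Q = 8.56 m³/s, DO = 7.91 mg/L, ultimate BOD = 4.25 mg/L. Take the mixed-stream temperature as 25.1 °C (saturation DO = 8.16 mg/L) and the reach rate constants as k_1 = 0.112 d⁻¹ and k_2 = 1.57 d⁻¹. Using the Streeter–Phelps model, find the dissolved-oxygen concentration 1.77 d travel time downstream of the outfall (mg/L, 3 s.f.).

DO ≈ 6.72 mg/L

Mixed DO = (8.56×7.91 + 1.44×3.18)/(8.56+1.44) = 72.29/10.00 = 7.229 mg/L.
Mixed L₀ = (8.56×4.25 + 1.44×139)/(10.00) = 236.5/10.00 = 23.65 mg/L.
Initial deficit D₀ = C_s − DO₀ = 8.16 − 7.229 = 0.9311 mg/L.
D(1.77) = [0.112×23.65/(1.57−0.112)](e^(−0.112×1.77) − e^(−1.57×1.77)) + 0.9311 e^(−1.57×1.77)
= 1.817 × (0.8202 − 0.06211) + 0.9311 × 0.06211 = 1.435 mg/L.
DO = 8.16 − 1.435 = 6.725 mg/L.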